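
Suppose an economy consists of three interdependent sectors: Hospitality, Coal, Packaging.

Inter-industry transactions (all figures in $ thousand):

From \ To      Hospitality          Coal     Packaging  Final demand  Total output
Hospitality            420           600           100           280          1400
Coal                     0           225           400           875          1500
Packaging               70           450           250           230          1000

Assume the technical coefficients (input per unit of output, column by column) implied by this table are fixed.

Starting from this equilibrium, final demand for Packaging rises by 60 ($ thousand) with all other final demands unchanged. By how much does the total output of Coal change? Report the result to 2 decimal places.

Δx_2 = 48.00

Technical coefficients a_ij = z_ij / X_j:
  a_11 = 420/1400 = 0.30, a_21 = 0/1400 = 0.00, a_31 = 70/1400 = 0.05
  a_12 = 600/1500 = 0.40, a_22 = 225/1500 = 0.15, a_32 = 450/1500 = 0.30
  a_13 = 100/1000 = 0.10, a_23 = 400/1000 = 0.40, a_33 = 250/1000 = 0.25
I − A =
  [   0.70    -0.40    -0.10]
  [   0.00     0.85    -0.40]
  [  -0.05    -0.30     0.75]
Cofactors of I−A, C_ij = (−1)^(i+j)·(minor ij) (rows/columns in the sector order above):
  C_11 = (0.85)(0.75) − (-0.40)(-0.30) = 0.5175
  C_12 = −[(0.00)(0.75) − (-0.40)(-0.05)] = 0.0200
  C_13 = (0.00)(-0.30) − (0.85)(-0.05) = 0.0425
  C_21 = −[(-0.40)(0.75) − (-0.10)(-0.30)] = 0.3300
  C_22 = (0.70)(0.75) − (-0.10)(-0.05) = 0.5200
  C_23 = −[(0.70)(-0.30) − (-0.40)(-0.05)] = 0.2300
  C_31 = (-0.40)(-0.40) − (-0.10)(0.85) = 0.2450
  C_32 = −[(0.70)(-0.40) − (-0.10)(0.00)] = 0.2800
  C_33 = (0.70)(0.85) − (-0.40)(0.00) = 0.5950
det(I−A) = Σ_j (I−A)_1j·C_1j = (0.70)(0.5175) + (-0.40)(0.0200) + (-0.10)(0.0425) = 0.3500
adj(I−A) = Cᵀ =
  [ 0.5175   0.3300   0.2450]
  [ 0.0200   0.5200   0.2800]
  [ 0.0425   0.2300   0.5950]
(I − A)⁻¹ = adj(I−A) / det(I−A) ≈
  [   1.4786     0.9429     0.7000]
  [   0.0571     1.4857     0.8000]
  [   0.1214     0.6571     1.7000]
Δx = (I − A)⁻¹ Δd with Δd having +60 in the Packaging component and 0 elsewhere.
So Δx_2 = L_23 · (+60), where L_23 = adj(I−A)_23 / det(I−A) = 0.2800 / 0.3500.
Δx_2 = 0.2800 × (+60) / 0.3500 = 16.80 / 0.3500 = 48.00.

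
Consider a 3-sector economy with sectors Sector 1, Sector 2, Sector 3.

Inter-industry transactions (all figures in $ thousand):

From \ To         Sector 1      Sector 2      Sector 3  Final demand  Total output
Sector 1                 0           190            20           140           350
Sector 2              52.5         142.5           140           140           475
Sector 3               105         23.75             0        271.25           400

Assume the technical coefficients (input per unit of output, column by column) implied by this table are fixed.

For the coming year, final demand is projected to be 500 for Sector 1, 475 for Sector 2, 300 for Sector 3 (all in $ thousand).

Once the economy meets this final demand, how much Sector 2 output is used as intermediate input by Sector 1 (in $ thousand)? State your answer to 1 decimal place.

z_21 = 154.0

Technical coefficients a_ij = z_ij / X_j:
  a_11 = 0/350 = 0.00, a_21 = 52.5/350 = 0.15, a_31 = 105/350 = 0.30
  a_12 = 190/475 = 0.40, a_22 = 142.5/475 = 0.30, a_32 = 23.75/475 = 0.05
  a_13 = 20/400 = 0.05, a_23 = 140/400 = 0.35, a_33 = 0/400 = 0.00
I − A =
  [   1.00    -0.40    -0.05]
  [  -0.15     0.70    -0.35]
  [  -0.30    -0.05     1.00]
Cofactors of I−A, C_ij = (−1)^(i+j)·(minor ij) (rows/columns in the sector order above):
  C_11 = (0.70)(1.00) − (-0.35)(-0.05) = 0.6825
  C_12 = −[(-0.15)(1.00) − (-0.35)(-0.30)] = 0.2550
  C_13 = (-0.15)(-0.05) − (0.70)(-0.30) = 0.2175
  C_21 = −[(-0.40)(1.00) − (-0.05)(-0.05)] = 0.4025
  C_22 = (1.00)(1.00) − (-0.05)(-0.30) = 0.9850
  C_23 = −[(1.00)(-0.05) − (-0.40)(-0.30)] = 0.1700
  C_31 = (-0.40)(-0.35) − (-0.05)(0.70) = 0.1750
  C_32 = −[(1.00)(-0.35) − (-0.05)(-0.15)] = 0.3575
  C_33 = (1.00)(0.70) − (-0.40)(-0.15) = 0.6400
det(I−A) = Σ_j (I−A)_1j·C_1j = (1.00)(0.6825) + (-0.40)(0.2550) + (-0.05)(0.2175) = 0.569625
adj(I−A) = Cᵀ =
  [ 0.6825   0.4025   0.1750]
  [ 0.2550   0.9850   0.3575]
  [ 0.2175   0.1700   0.6400]
(I − A)⁻¹ = adj(I−A) / det(I−A) ≈
  [   1.1982     0.7066     0.3072]
  [   0.4477     1.7292     0.6276]
  [   0.3818     0.2984     1.1235]
First solve x = (I − A)⁻¹ d = adj(I−A)·d / det(I−A); in particular x_1 = (0.6825·500 + 0.4025·475 + 0.1750·300) / 0.569625 = 584.9375 / 0.569625 ≈ 1026.882.
Intermediate flow from 2 to 1: z_21 = a_21 · x_1 = 0.15 × 584.9375 / 0.569625 = 87.740625 / 0.569625 ≈ 154.0.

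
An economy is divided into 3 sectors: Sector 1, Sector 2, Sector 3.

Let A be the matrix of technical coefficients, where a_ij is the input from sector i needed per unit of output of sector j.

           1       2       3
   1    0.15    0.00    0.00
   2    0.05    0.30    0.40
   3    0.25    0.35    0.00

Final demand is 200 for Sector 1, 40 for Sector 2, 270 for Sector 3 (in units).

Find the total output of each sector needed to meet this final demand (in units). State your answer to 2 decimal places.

x_1 = 235.29, x_2 = 327.31, x_3 = 443.38

I − A =
  [   0.85     0.00     0.00]
  [  -0.05     0.70    -0.40]
  [  -0.25    -0.35     1.00]
Cofactors of I−A, C_ij = (−1)^(i+j)·(minor ij) (rows/columns in the sector order above):
  C_11 = (0.70)(1.00) − (-0.40)(-0.35) = 0.5600
  C_12 = −[(-0.05)(1.00) − (-0.40)(-0.25)] = 0.1500
  C_13 = (-0.05)(-0.35) − (0.70)(-0.25) = 0.1925
  C_21 = −[(0.00)(1.00) − (0.00)(-0.35)] = 0.0000
  C_22 = (0.85)(1.00) − (0.00)(-0.25) = 0.8500
  C_23 = −[(0.85)(-0.35) − (0.00)(-0.25)] = 0.2975
  C_31 = (0.00)(-0.40) − (0.00)(0.70) = 0.0000
  C_32 = −[(0.85)(-0.40) − (0.00)(-0.05)] = 0.3400
  C_33 = (0.85)(0.70) − (0.00)(-0.05) = 0.5950
det(I−A) = Σ_j (I−A)_1j·C_1j = (0.85)(0.5600) + (0.00)(0.1500) + (0.00)(0.1925) = 0.4760
adj(I−A) = Cᵀ =
  [ 0.5600   0.0000   0.0000]
  [ 0.1500   0.8500   0.3400]
  [ 0.1925   0.2975   0.5950]
(I − A)⁻¹ = adj(I−A) / det(I−A) ≈
  [   1.1765     0.0000     0.0000]
  [   0.3151     1.7857     0.7143]
  [   0.4044     0.6250     1.2500]
x = (I − A)⁻¹ d = adj(I−A)·d / det(I−A), with det(I−A) = 0.4760:
  x_1 = (0.5600·200 + 0.0000·40 + 0.0000·270) / 0.4760 = 112.00 / 0.4760 ≈ 235.29
  x_2 = (0.1500·200 + 0.8500·40 + 0.3400·270) / 0.4760 = 155.80 / 0.4760 ≈ 327.31
  x_3 = (0.1925·200 + 0.2975·40 + 0.5950·270) / 0.4760 = 211.05 / 0.4760 ≈ 443.38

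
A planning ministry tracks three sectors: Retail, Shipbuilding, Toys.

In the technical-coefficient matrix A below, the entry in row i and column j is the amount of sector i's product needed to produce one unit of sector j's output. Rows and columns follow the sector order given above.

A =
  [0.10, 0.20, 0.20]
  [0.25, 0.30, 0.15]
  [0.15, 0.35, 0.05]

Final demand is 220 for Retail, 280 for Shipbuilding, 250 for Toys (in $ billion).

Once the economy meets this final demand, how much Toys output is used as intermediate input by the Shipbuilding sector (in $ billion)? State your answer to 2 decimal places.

z_TS = 254.06

I − A =
  [   0.90    -0.20    -0.20]
  [  -0.25     0.70    -0.15]
  [  -0.15    -0.35     0.95]
Cofactors of I−A, C_ij = (−1)^(i+j)·(minor ij) (rows/columns in the sector order above):
  C_11 = (0.70)(0.95) − (-0.15)(-0.35) = 0.6125
  C_12 = −[(-0.25)(0.95) − (-0.15)(-0.15)] = 0.2600
  C_13 = (-0.25)(-0.35) − (0.70)(-0.15) = 0.1925
  C_21 = −[(-0.20)(0.95) − (-0.20)(-0.35)] = 0.2600
  C_22 = (0.90)(0.95) − (-0.20)(-0.15) = 0.8250
  C_23 = −[(0.90)(-0.35) − (-0.20)(-0.15)] = 0.3450
  C_31 = (-0.20)(-0.15) − (-0.20)(0.70) = 0.1700
  C_32 = −[(0.90)(-0.15) − (-0.20)(-0.25)] = 0.1850
  C_33 = (0.90)(0.70) − (-0.20)(-0.25) = 0.5800
det(I−A) = Σ_j (I−A)_1j·C_1j = (0.90)(0.6125) + (-0.20)(0.2600) + (-0.20)(0.1925) = 0.46075
adj(I−A) = Cᵀ =
  [ 0.6125   0.2600   0.1700]
  [ 0.2600   0.8250   0.1850]
  [ 0.1925   0.3450   0.5800]
(I − A)⁻¹ = adj(I−A) / det(I−A) ≈
  [   1.3294     0.5643     0.3690]
  [   0.5643     1.7906     0.4015]
  [   0.4178     0.7488     1.2588]
First solve x = (I − A)⁻¹ d = adj(I−A)·d / det(I−A); in particular x_S = (0.2600·220 + 0.8250·280 + 0.1850·250) / 0.46075 = 334.45 / 0.46075 ≈ 725.8817.
Intermediate flow from T to S: z_TS = a_TS · x_S = 0.35 × 334.45 / 0.46075 = 117.0575 / 0.46075 ≈ 254.06.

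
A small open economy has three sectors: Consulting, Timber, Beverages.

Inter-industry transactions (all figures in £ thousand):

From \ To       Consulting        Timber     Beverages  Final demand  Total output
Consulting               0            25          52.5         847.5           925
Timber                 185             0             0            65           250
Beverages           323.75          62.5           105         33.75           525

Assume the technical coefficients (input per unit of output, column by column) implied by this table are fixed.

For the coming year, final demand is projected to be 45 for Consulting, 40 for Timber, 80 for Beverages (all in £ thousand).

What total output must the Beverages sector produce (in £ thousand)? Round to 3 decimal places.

x_3 = 144.892

Technical coefficients a_ij = z_ij / X_j:
  a_11 = 0/925 = 0.00, a_21 = 185/925 = 0.20, a_31 = 323.75/925 = 0.35
  a_12 = 25/250 = 0.10, a_22 = 0/250 = 0.00, a_32 = 62.5/250 = 0.25
  a_13 = 52.5/525 = 0.10, a_23 = 0/525 = 0.00, a_33 = 105/525 = 0.20
I − A =
  [   1.00    -0.10    -0.10]
  [  -0.20     1.00     0.00]
  [  -0.35    -0.25     0.80]
Cofactors of I−A, C_ij = (−1)^(i+j)·(minor ij) (rows/columns in the sector order above):
  C_11 = (1.00)(0.80) − (0.00)(-0.25) = 0.8000
  C_12 = −[(-0.20)(0.80) − (0.00)(-0.35)] = 0.1600
  C_13 = (-0.20)(-0.25) − (1.00)(-0.35) = 0.4000
  C_21 = −[(-0.10)(0.80) − (-0.10)(-0.25)] = 0.1050
  C_22 = (1.00)(0.80) − (-0.10)(-0.35) = 0.7650
  C_23 = −[(1.00)(-0.25) − (-0.10)(-0.35)] = 0.2850
  C_31 = (-0.10)(0.00) − (-0.10)(1.00) = 0.1000
  C_32 = −[(1.00)(0.00) − (-0.10)(-0.20)] = 0.0200
  C_33 = (1.00)(1.00) − (-0.10)(-0.20) = 0.9800
det(I−A) = Σ_j (I−A)_1j·C_1j = (1.00)(0.8000) + (-0.10)(0.1600) + (-0.10)(0.4000) = 0.7440
adj(I−A) = Cᵀ =
  [ 0.8000   0.1050   0.1000]
  [ 0.1600   0.7650   0.0200]
  [ 0.4000   0.2850   0.9800]
(I − A)⁻¹ = adj(I−A) / det(I−A) ≈
  [   1.0753     0.1411     0.1344]
  [   0.2151     1.0282     0.0269]
  [   0.5376     0.3831     1.3172]
x = (I − A)⁻¹ d = adj(I−A)·d / det(I−A), with det(I−A) = 0.7440:
  x_1 = (0.8000·45 + 0.1050·40 + 0.1000·80) / 0.7440 = 48.20 / 0.7440 ≈ 64.785
  x_2 = (0.1600·45 + 0.7650·40 + 0.0200·80) / 0.7440 = 39.40 / 0.7440 ≈ 52.957
  x_3 = (0.4000·45 + 0.2850·40 + 0.9800·80) / 0.7440 = 107.80 / 0.7440 ≈ 144.892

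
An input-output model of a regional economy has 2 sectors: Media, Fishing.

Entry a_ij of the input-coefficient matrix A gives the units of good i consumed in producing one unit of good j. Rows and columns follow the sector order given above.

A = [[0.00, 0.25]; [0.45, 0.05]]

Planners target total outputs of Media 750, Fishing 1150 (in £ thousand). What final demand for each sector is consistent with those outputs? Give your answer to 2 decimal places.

I − A =
  [   1.00    -0.25]
  [  -0.45     0.95]
d = (I − A) x:
  d_1 = (+1.00)·750 + (-0.25)·1150 = 462.50
  d_2 = (-0.45)·750 + (+0.95)·1150 = 755.00

d_1 = 462.50, d_2 = 755.00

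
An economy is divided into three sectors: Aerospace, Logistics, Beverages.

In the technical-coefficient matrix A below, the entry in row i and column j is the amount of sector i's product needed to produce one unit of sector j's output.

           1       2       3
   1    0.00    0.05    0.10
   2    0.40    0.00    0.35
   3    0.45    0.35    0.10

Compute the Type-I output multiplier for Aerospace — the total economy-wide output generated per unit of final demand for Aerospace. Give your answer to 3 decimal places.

I − A =
  [   1.00    -0.05    -0.10]
  [  -0.40     1.00    -0.35]
  [  -0.45    -0.35     0.90]
Cofactors of I−A, C_ij = (−1)^(i+j)·(minor ij) (rows/columns in the sector order above):
  C_11 = (1.00)(0.90) − (-0.35)(-0.35) = 0.7775
  C_12 = −[(-0.40)(0.90) − (-0.35)(-0.45)] = 0.5175
  C_13 = (-0.40)(-0.35) − (1.00)(-0.45) = 0.5900
  C_21 = −[(-0.05)(0.90) − (-0.10)(-0.35)] = 0.0800
  C_22 = (1.00)(0.90) − (-0.10)(-0.45) = 0.8550
  C_23 = −[(1.00)(-0.35) − (-0.05)(-0.45)] = 0.3725
  C_31 = (-0.05)(-0.35) − (-0.10)(1.00) = 0.1175
  C_32 = −[(1.00)(-0.35) − (-0.10)(-0.40)] = 0.3900
  C_33 = (1.00)(1.00) − (-0.05)(-0.40) = 0.9800
det(I−A) = Σ_j (I−A)_1j·C_1j = (1.00)(0.7775) + (-0.05)(0.5175) + (-0.10)(0.5900) = 0.692625
adj(I−A) = Cᵀ =
  [ 0.7775   0.0800   0.1175]
  [ 0.5175   0.8550   0.3900]
  [ 0.5900   0.3725   0.9800]
(I − A)⁻¹ = adj(I−A) / det(I−A) ≈
  [   1.1225     0.1155     0.1696]
  [   0.7472     1.2344     0.5631]
  [   0.8518     0.5378     1.4149]
The output multiplier for sector j is the column-j sum of the Leontief inverse (I − A)⁻¹ = adj(I−A) / det(I−A).
Column 1 of adj(I−A): (0.7775, 0.5175, 0.5900); det(I−A) = 0.692625.
m_1 = (0.7775 + 0.5175 + 0.5900) / 0.692625 = 1.885 / 0.692625 ≈ 2.722.

m_1 = 2.722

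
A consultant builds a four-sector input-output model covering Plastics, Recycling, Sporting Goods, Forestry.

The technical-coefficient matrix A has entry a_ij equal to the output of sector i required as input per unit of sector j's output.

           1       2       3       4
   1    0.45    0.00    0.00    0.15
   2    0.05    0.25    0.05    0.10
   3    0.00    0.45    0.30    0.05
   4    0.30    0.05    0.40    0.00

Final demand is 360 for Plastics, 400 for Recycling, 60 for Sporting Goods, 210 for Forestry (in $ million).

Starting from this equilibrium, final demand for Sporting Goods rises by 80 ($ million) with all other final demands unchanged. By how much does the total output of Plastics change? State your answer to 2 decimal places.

Δx_1 = 15.65

I − A =
  [   0.55     0.00     0.00    -0.15]
  [  -0.05     0.75    -0.05    -0.10]
  [   0.00    -0.45     0.70    -0.05]
  [  -0.30    -0.05    -0.40     1.00]
Compute the cofactors C_ij = (−1)^(i+j)·(3×3 minor ij) of I−A; the adjugate is their transpose:
adj(I−A) = Cᵀ =
  [ 0.465875   0.032250   0.045375   0.075375]
  [ 0.055750   0.342500   0.050250   0.045125]
  [ 0.047375   0.228625   0.375625   0.048750]
  [ 0.161500   0.118250   0.166375   0.276375]
det(I−A) = Σ_j (I−A)_1j·C_1j = (0.55)(0.465875) + (0.00)(0.055750) + (0.00)(0.047375) + (-0.15)(0.161500) = 0.23200625
(I − A)⁻¹ = adj(I−A) / det(I−A) ≈
  [   2.0080     0.1390     0.1956     0.3249]
  [   0.2403     1.4763     0.2166     0.1945]
  [   0.2042     0.9854     1.6190     0.2101]
  [   0.6961     0.5097     0.7171     1.1912]
Δx = (I − A)⁻¹ Δd with Δd having +80 in the Sporting Goods component and 0 elsewhere.
So Δx_1 = L_13 · (+80), where L_13 = adj(I−A)_13 / det(I−A) = 0.045375 / 0.23200625.
Δx_1 = 0.045375 × (+80) / 0.23200625 = 3.63 / 0.23200625 ≈ 15.65.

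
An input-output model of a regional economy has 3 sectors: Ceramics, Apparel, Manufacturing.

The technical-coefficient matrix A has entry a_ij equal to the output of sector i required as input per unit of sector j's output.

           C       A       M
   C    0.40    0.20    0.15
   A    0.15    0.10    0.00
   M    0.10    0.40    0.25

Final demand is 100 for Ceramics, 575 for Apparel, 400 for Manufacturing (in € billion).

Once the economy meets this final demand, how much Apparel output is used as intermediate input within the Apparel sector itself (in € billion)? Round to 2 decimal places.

I − A =
  [   0.60    -0.20    -0.15]
  [  -0.15     0.90     0.00]
  [  -0.10    -0.40     0.75]
Cofactors of I−A, C_ij = (−1)^(i+j)·(minor ij) (rows/columns in the sector order above):
  C_11 = (0.90)(0.75) − (0.00)(-0.40) = 0.6750
  C_12 = −[(-0.15)(0.75) − (0.00)(-0.10)] = 0.1125
  C_13 = (-0.15)(-0.40) − (0.90)(-0.10) = 0.1500
  C_21 = −[(-0.20)(0.75) − (-0.15)(-0.40)] = 0.2100
  C_22 = (0.60)(0.75) − (-0.15)(-0.10) = 0.4350
  C_23 = −[(0.60)(-0.40) − (-0.20)(-0.10)] = 0.2600
  C_31 = (-0.20)(0.00) − (-0.15)(0.90) = 0.1350
  C_32 = −[(0.60)(0.00) − (-0.15)(-0.15)] = 0.0225
  C_33 = (0.60)(0.90) − (-0.20)(-0.15) = 0.5100
det(I−A) = Σ_j (I−A)_1j·C_1j = (0.60)(0.6750) + (-0.20)(0.1125) + (-0.15)(0.1500) = 0.3600
adj(I−A) = Cᵀ =
  [ 0.6750   0.2100   0.1350]
  [ 0.1125   0.4350   0.0225]
  [ 0.1500   0.2600   0.5100]
(I − A)⁻¹ = adj(I−A) / det(I−A) ≈
  [   1.8750     0.5833     0.3750]
  [   0.3125     1.2083     0.0625]
  [   0.4167     0.7222     1.4167]
First solve x = (I − A)⁻¹ d = adj(I−A)·d / det(I−A); in particular x_A = (0.1125·100 + 0.4350·575 + 0.0225·400) / 0.3600 = 270.375 / 0.3600 ≈ 751.0417.
Intermediate flow from A to A: z_AA = a_AA · x_A = 0.10 × 270.375 / 0.3600 = 27.0375 / 0.3600 ≈ 75.10.

z_AA = 75.10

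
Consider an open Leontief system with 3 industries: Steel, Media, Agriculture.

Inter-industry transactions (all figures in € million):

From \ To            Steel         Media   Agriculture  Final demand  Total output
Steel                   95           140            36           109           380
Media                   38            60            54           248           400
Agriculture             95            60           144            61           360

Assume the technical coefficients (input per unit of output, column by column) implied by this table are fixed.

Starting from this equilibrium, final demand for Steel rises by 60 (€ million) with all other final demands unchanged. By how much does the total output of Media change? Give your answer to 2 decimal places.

Technical coefficients a_ij = z_ij / X_j:
  a_SS = 95/380 = 0.25, a_MS = 38/380 = 0.10, a_AS = 95/380 = 0.25
  a_SM = 140/400 = 0.35, a_MM = 60/400 = 0.15, a_AM = 60/400 = 0.15
  a_SA = 36/360 = 0.10, a_MA = 54/360 = 0.15, a_AA = 144/360 = 0.40
I − A =
  [   0.75    -0.35    -0.10]
  [  -0.10     0.85    -0.15]
  [  -0.25    -0.15     0.60]
Cofactors of I−A, C_ij = (−1)^(i+j)·(minor ij) (rows/columns in the sector order above):
  C_11 = (0.85)(0.60) − (-0.15)(-0.15) = 0.4875
  C_12 = −[(-0.10)(0.60) − (-0.15)(-0.25)] = 0.0975
  C_13 = (-0.10)(-0.15) − (0.85)(-0.25) = 0.2275
  C_21 = −[(-0.35)(0.60) − (-0.10)(-0.15)] = 0.2250
  C_22 = (0.75)(0.60) − (-0.10)(-0.25) = 0.4250
  C_23 = −[(0.75)(-0.15) − (-0.35)(-0.25)] = 0.2000
  C_31 = (-0.35)(-0.15) − (-0.10)(0.85) = 0.1375
  C_32 = −[(0.75)(-0.15) − (-0.10)(-0.10)] = 0.1225
  C_33 = (0.75)(0.85) − (-0.35)(-0.10) = 0.6025
det(I−A) = Σ_j (I−A)_1j·C_1j = (0.75)(0.4875) + (-0.35)(0.0975) + (-0.10)(0.2275) = 0.30875
adj(I−A) = Cᵀ =
  [ 0.4875   0.2250   0.1375]
  [ 0.0975   0.4250   0.1225]
  [ 0.2275   0.2000   0.6025]
(I − A)⁻¹ = adj(I−A) / det(I−A) ≈
  [   1.5789     0.7287     0.4453]
  [   0.3158     1.3765     0.3968]
  [   0.7368     0.6478     1.9514]
Δx = (I − A)⁻¹ Δd with Δd having +60 in the Steel component and 0 elsewhere.
So Δx_M = L_MS · (+60), where L_MS = adj(I−A)_MS / det(I−A) = 0.0975 / 0.30875.
Δx_M = 0.0975 × (+60) / 0.30875 = 5.85 / 0.30875 ≈ 18.95.

Δx_M = 18.95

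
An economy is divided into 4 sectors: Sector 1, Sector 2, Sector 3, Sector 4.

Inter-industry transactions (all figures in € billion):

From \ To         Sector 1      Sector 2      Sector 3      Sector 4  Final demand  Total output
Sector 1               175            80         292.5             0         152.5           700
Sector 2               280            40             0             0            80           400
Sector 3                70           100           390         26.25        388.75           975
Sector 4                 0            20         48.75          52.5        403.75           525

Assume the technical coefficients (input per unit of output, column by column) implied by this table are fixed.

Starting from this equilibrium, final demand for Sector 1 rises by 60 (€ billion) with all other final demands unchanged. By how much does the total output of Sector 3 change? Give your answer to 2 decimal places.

Technical coefficients a_ij = z_ij / X_j:
  a_11 = 175/700 = 0.25, a_21 = 280/700 = 0.40, a_31 = 70/700 = 0.10, a_41 = 0/700 = 0.00
  a_12 = 80/400 = 0.20, a_22 = 40/400 = 0.10, a_32 = 100/400 = 0.25, a_42 = 20/400 = 0.05
  a_13 = 292.5/975 = 0.30, a_23 = 0/975 = 0.00, a_33 = 390/975 = 0.40, a_43 = 48.75/975 = 0.05
  a_14 = 0/525 = 0.00, a_24 = 0/525 = 0.00, a_34 = 26.25/525 = 0.05, a_44 = 52.5/525 = 0.10
I − A =
  [   0.75    -0.20    -0.30     0.00]
  [  -0.40     0.90     0.00     0.00]
  [  -0.10    -0.25     0.60    -0.05]
  [   0.00    -0.05    -0.05     0.90]
Compute the cofactors C_ij = (−1)^(i+j)·(3×3 minor ij) of I−A; the adjugate is their transpose:
adj(I−A) = Cᵀ =
  [ 0.483750   0.175750   0.243000   0.013500]
  [ 0.215000   0.376125   0.108000   0.006000]
  [ 0.172000   0.188625   0.535500   0.029750]
  [ 0.021500   0.031375   0.035750   0.300000]
det(I−A) = Σ_j (I−A)_1j·C_1j = (0.75)(0.483750) + (-0.20)(0.215000) + (-0.30)(0.172000) + (0.00)(0.021500) = 0.2682125
(I − A)⁻¹ = adj(I−A) / det(I−A) ≈
  [   1.8036     0.6553     0.9060     0.0503]
  [   0.8016     1.4023     0.4027     0.0224]
  [   0.6413     0.7033     1.9966     0.1109]
  [   0.0802     0.1170     0.1333     1.1185]
Δx = (I − A)⁻¹ Δd with Δd having +60 in the Sector 1 component and 0 elsewhere.
So Δx_3 = L_31 · (+60), where L_31 = adj(I−A)_31 / det(I−A) = 0.172000 / 0.2682125.
Δx_3 = 0.172000 × (+60) / 0.2682125 = 10.32 / 0.2682125 ≈ 38.48.

Δx_3 = 38.48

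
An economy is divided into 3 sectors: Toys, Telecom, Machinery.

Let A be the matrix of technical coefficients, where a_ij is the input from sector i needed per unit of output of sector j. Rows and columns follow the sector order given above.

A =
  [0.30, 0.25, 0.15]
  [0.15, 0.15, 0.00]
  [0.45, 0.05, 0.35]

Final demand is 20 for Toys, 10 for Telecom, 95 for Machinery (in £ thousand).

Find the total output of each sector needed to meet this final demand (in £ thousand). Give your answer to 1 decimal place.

I − A =
  [   0.70    -0.25    -0.15]
  [  -0.15     0.85     0.00]
  [  -0.45    -0.05     0.65]
Cofactors of I−A, C_ij = (−1)^(i+j)·(minor ij) (rows/columns in the sector order above):
  C_11 = (0.85)(0.65) − (0.00)(-0.05) = 0.5525
  C_12 = −[(-0.15)(0.65) − (0.00)(-0.45)] = 0.0975
  C_13 = (-0.15)(-0.05) − (0.85)(-0.45) = 0.3900
  C_21 = −[(-0.25)(0.65) − (-0.15)(-0.05)] = 0.1700
  C_22 = (0.70)(0.65) − (-0.15)(-0.45) = 0.3875
  C_23 = −[(0.70)(-0.05) − (-0.25)(-0.45)] = 0.1475
  C_31 = (-0.25)(0.00) − (-0.15)(0.85) = 0.1275
  C_32 = −[(0.70)(0.00) − (-0.15)(-0.15)] = 0.0225
  C_33 = (0.70)(0.85) − (-0.25)(-0.15) = 0.5575
det(I−A) = Σ_j (I−A)_1j·C_1j = (0.70)(0.5525) + (-0.25)(0.0975) + (-0.15)(0.3900) = 0.303875
adj(I−A) = Cᵀ =
  [ 0.5525   0.1700   0.1275]
  [ 0.0975   0.3875   0.0225]
  [ 0.3900   0.1475   0.5575]
(I − A)⁻¹ = adj(I−A) / det(I−A) ≈
  [   1.8182     0.5594     0.4196]
  [   0.3209     1.2752     0.0740]
  [   1.2834     0.4854     1.8346]
x = (I − A)⁻¹ d = adj(I−A)·d / det(I−A), with det(I−A) = 0.303875:
  x_1 = (0.5525·20 + 0.1700·10 + 0.1275·95) / 0.303875 = 24.8625 / 0.303875 ≈ 81.8
  x_2 = (0.0975·20 + 0.3875·10 + 0.0225·95) / 0.303875 = 7.9625 / 0.303875 ≈ 26.2
  x_3 = (0.3900·20 + 0.1475·10 + 0.5575·95) / 0.303875 = 62.2375 / 0.303875 ≈ 204.8

x_1 = 81.8, x_2 = 26.2, x_3 = 204.8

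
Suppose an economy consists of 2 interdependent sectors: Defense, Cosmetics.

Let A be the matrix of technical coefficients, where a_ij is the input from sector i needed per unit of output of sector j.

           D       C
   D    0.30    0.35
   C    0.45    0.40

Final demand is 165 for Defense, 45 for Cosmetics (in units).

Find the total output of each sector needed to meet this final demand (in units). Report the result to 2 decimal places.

x_D = 437.14, x_C = 402.86

I − A =
  [   0.70    -0.35]
  [  -0.45     0.60]
det(I−A) = (0.70)(0.60) − (-0.35)(-0.45) = 0.2625
adj(I−A) = [[0.60, 0.35], [0.45, 0.70]]
(I − A)⁻¹ = adj(I−A) / det(I−A) ≈
  [   2.2857     1.3333]
  [   1.7143     2.6667]
x = (I − A)⁻¹ d = adj(I−A)·d / det(I−A), with det(I−A) = 0.2625:
  x_D = (0.60·165 + 0.35·45) / 0.2625 = 114.75 / 0.2625 ≈ 437.14
  x_C = (0.45·165 + 0.70·45) / 0.2625 = 105.75 / 0.2625 ≈ 402.86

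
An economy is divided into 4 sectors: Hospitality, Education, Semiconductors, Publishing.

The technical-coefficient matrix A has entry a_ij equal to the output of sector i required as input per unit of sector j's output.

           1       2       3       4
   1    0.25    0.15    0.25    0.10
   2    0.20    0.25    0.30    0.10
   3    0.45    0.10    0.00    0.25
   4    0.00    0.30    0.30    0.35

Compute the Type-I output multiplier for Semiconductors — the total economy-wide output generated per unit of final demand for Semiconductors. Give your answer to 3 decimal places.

I − A =
  [   0.75    -0.15    -0.25    -0.10]
  [  -0.20     0.75    -0.30    -0.10]
  [  -0.45    -0.10     1.00    -0.25]
  [   0.00    -0.30    -0.30     0.65]
Compute the cofactors C_ij = (−1)^(i+j)·(3×3 minor ij) of I−A; the adjugate is their transpose:
adj(I−A) = Cᵀ =
  [ 0.356250   0.154250   0.179625   0.147625]
  [ 0.216250   0.344625   0.207250   0.166000]
  [ 0.233875   0.162375   0.317625   0.183125]
  [ 0.207750   0.234000   0.242250   0.400375]
det(I−A) = Σ_j (I−A)_1j·C_1j = (0.75)(0.356250) + (-0.15)(0.216250) + (-0.25)(0.233875) + (-0.10)(0.207750) = 0.15550625
(I − A)⁻¹ = adj(I−A) / det(I−A) ≈
  [   2.2909     0.9919     1.1551     0.9493]
  [   1.3906     2.2161     1.3327     1.0675]
  [   1.5040     1.0442     2.0425     1.1776]
  [   1.3360     1.5048     1.5578     2.5747]
The output multiplier for sector j is the column-j sum of the Leontief inverse (I − A)⁻¹ = adj(I−A) / det(I−A).
Column 3 of adj(I−A): (0.179625, 0.207250, 0.317625, 0.242250); det(I−A) = 0.15550625.
m_3 = (0.179625 + 0.207250 + 0.317625 + 0.242250) / 0.15550625 = 0.94675 / 0.15550625 ≈ 6.088.

m_3 = 6.088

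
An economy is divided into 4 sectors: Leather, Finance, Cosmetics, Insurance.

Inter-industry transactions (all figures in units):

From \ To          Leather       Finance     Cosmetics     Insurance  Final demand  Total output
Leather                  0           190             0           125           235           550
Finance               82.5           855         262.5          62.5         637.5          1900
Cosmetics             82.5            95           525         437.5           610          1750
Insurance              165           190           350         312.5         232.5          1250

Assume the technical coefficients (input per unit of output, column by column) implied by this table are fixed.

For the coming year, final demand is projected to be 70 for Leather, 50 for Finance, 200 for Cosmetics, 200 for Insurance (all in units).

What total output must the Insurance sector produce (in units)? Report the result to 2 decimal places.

Technical coefficients a_ij = z_ij / X_j:
  a_LL = 0/550 = 0.00, a_FL = 82.5/550 = 0.15, a_CL = 82.5/550 = 0.15, a_IL = 165/550 = 0.30
  a_LF = 190/1900 = 0.10, a_FF = 855/1900 = 0.45, a_CF = 95/1900 = 0.05, a_IF = 190/1900 = 0.10
  a_LC = 0/1750 = 0.00, a_FC = 262.5/1750 = 0.15, a_CC = 525/1750 = 0.30, a_IC = 350/1750 = 0.20
  a_LI = 125/1250 = 0.10, a_FI = 62.5/1250 = 0.05, a_CI = 437.5/1250 = 0.35, a_II = 312.5/1250 = 0.25
I − A =
  [   1.00    -0.10     0.00    -0.10]
  [  -0.15     0.55    -0.15    -0.05]
  [  -0.15    -0.05     0.70    -0.35]
  [  -0.30    -0.10    -0.20     0.75]
Compute the cofactors C_ij = (−1)^(i+j)·(3×3 minor ij) of I−A; the adjugate is their transpose:
adj(I−A) = Cᵀ =
  [ 0.235375   0.053500   0.024750   0.046500]
  [ 0.112875   0.431000   0.121000   0.100250]
  [ 0.130500   0.094250   0.376750   0.199500]
  [ 0.144000   0.104000   0.126500   0.364750]
det(I−A) = Σ_j (I−A)_1j·C_1j = (1.00)(0.235375) + (-0.10)(0.112875) + (0.00)(0.130500) + (-0.10)(0.144000) = 0.2096875
(I − A)⁻¹ = adj(I−A) / det(I−A) ≈
  [   1.1225     0.2551     0.1180     0.2218]
  [   0.5383     2.0554     0.5770     0.4781]
  [   0.6224     0.4495     1.7967     0.9514]
  [   0.6867     0.4960     0.6033     1.7395]
x = (I − A)⁻¹ d = adj(I−A)·d / det(I−A), with det(I−A) = 0.2096875:
  x_L = (0.235375·70 + 0.053500·50 + 0.024750·200 + 0.046500·200) / 0.2096875 = 33.40125 / 0.2096875 ≈ 159.29
  x_F = (0.112875·70 + 0.431000·50 + 0.121000·200 + 0.100250·200) / 0.2096875 = 73.70125 / 0.2096875 ≈ 351.48
  x_C = (0.130500·70 + 0.094250·50 + 0.376750·200 + 0.199500·200) / 0.2096875 = 129.0975 / 0.2096875 ≈ 615.67
  x_I = (0.144000·70 + 0.104000·50 + 0.126500·200 + 0.364750·200) / 0.2096875 = 113.53 / 0.2096875 ≈ 541.42

x_I = 541.42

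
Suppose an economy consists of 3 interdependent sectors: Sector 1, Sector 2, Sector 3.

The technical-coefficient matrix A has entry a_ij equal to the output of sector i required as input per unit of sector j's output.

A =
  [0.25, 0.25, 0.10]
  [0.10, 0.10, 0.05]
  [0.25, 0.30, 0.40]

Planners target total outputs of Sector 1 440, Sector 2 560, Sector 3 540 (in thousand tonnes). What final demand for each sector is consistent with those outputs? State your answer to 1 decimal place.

I − A =
  [   0.75    -0.25    -0.10]
  [  -0.10     0.90    -0.05]
  [  -0.25    -0.30     0.60]
d = (I − A) x:
  d_1 = (+0.75)·440 + (-0.25)·560 + (-0.10)·540 = 136.0
  d_2 = (-0.10)·440 + (+0.90)·560 + (-0.05)·540 = 433.0
  d_3 = (-0.25)·440 + (-0.30)·560 + (+0.60)·540 = 46.0

d_1 = 136.0, d_2 = 433.0, d_3 = 46.0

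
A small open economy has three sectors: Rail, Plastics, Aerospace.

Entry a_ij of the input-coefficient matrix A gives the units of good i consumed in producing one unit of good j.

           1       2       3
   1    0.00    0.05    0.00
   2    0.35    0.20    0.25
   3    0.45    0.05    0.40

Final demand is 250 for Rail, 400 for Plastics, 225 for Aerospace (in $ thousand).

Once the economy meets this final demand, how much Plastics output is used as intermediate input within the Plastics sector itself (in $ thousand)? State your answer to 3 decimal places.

z_22 = 166.990

I − A =
  [   1.00    -0.05     0.00]
  [  -0.35     0.80    -0.25]
  [  -0.45    -0.05     0.60]
Cofactors of I−A, C_ij = (−1)^(i+j)·(minor ij) (rows/columns in the sector order above):
  C_11 = (0.80)(0.60) − (-0.25)(-0.05) = 0.4675
  C_12 = −[(-0.35)(0.60) − (-0.25)(-0.45)] = 0.3225
  C_13 = (-0.35)(-0.05) − (0.80)(-0.45) = 0.3775
  C_21 = −[(-0.05)(0.60) − (0.00)(-0.05)] = 0.0300
  C_22 = (1.00)(0.60) − (0.00)(-0.45) = 0.6000
  C_23 = −[(1.00)(-0.05) − (-0.05)(-0.45)] = 0.0725
  C_31 = (-0.05)(-0.25) − (0.00)(0.80) = 0.0125
  C_32 = −[(1.00)(-0.25) − (0.00)(-0.35)] = 0.2500
  C_33 = (1.00)(0.80) − (-0.05)(-0.35) = 0.7825
det(I−A) = Σ_j (I−A)_1j·C_1j = (1.00)(0.4675) + (-0.05)(0.3225) + (0.00)(0.3775) = 0.451375
adj(I−A) = Cᵀ =
  [ 0.4675   0.0300   0.0125]
  [ 0.3225   0.6000   0.2500]
  [ 0.3775   0.0725   0.7825]
(I − A)⁻¹ = adj(I−A) / det(I−A) ≈
  [   1.0357     0.0665     0.0277]
  [   0.7145     1.3293     0.5539]
  [   0.8363     0.1606     1.7336]
First solve x = (I − A)⁻¹ d = adj(I−A)·d / det(I−A); in particular x_2 = (0.3225·250 + 0.6000·400 + 0.2500·225) / 0.451375 = 376.875 / 0.451375 ≈ 834.94877.
Intermediate flow from 2 to 2: z_22 = a_22 · x_2 = 0.20 × 376.875 / 0.451375 = 75.375 / 0.451375 ≈ 166.990.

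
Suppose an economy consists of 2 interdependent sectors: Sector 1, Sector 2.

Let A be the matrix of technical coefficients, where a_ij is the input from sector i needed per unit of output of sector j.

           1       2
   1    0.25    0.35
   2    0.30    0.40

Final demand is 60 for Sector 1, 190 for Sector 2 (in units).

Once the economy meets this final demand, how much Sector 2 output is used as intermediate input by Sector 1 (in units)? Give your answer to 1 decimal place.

I − A =
  [   0.75    -0.35]
  [  -0.30     0.60]
det(I−A) = (0.75)(0.60) − (-0.35)(-0.30) = 0.3450
adj(I−A) = [[0.60, 0.35], [0.30, 0.75]]
(I − A)⁻¹ = adj(I−A) / det(I−A) ≈
  [   1.7391     1.0145]
  [   0.8696     2.1739]
First solve x = (I − A)⁻¹ d = adj(I−A)·d / det(I−A); in particular x_1 = (0.60·60 + 0.35·190) / 0.3450 = 102.50 / 0.3450 ≈ 297.101.
Intermediate flow from 2 to 1: z_21 = a_21 · x_1 = 0.30 × 102.50 / 0.3450 = 30.75 / 0.3450 ≈ 89.1.

z_21 = 89.1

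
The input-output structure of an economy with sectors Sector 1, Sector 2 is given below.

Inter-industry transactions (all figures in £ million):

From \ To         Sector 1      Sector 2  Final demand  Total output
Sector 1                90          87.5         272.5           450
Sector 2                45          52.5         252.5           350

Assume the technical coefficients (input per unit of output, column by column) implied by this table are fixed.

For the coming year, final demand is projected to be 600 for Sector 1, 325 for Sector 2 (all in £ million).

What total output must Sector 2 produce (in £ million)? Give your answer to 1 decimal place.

x_2 = 488.5

Technical coefficients a_ij = z_ij / X_j:
  a_11 = 90/450 = 0.20, a_21 = 45/450 = 0.10
  a_12 = 87.5/350 = 0.25, a_22 = 52.5/350 = 0.15
I − A =
  [   0.80    -0.25]
  [  -0.10     0.85]
det(I−A) = (0.80)(0.85) − (-0.25)(-0.10) = 0.6550
adj(I−A) = [[0.85, 0.25], [0.10, 0.80]]
(I − A)⁻¹ = adj(I−A) / det(I−A) ≈
  [   1.2977     0.3817]
  [   0.1527     1.2214]
x = (I − A)⁻¹ d = adj(I−A)·d / det(I−A), with det(I−A) = 0.6550:
  x_1 = (0.85·600 + 0.25·325) / 0.6550 = 591.25 / 0.6550 ≈ 902.7
  x_2 = (0.10·600 + 0.80·325) / 0.6550 = 320.00 / 0.6550 ≈ 488.5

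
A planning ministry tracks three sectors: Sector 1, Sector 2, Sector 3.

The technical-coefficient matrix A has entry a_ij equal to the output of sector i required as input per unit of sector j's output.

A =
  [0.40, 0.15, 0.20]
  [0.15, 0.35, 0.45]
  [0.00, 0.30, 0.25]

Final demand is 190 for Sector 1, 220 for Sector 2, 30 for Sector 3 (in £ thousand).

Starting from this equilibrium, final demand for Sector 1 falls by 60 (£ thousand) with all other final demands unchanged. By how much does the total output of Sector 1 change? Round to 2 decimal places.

Δx_1 = -113.94

I − A =
  [   0.60    -0.15    -0.20]
  [  -0.15     0.65    -0.45]
  [   0.00    -0.30     0.75]
Cofactors of I−A, C_ij = (−1)^(i+j)·(minor ij) (rows/columns in the sector order above):
  C_11 = (0.65)(0.75) − (-0.45)(-0.30) = 0.3525
  C_12 = −[(-0.15)(0.75) − (-0.45)(0.00)] = 0.1125
  C_13 = (-0.15)(-0.30) − (0.65)(0.00) = 0.0450
  C_21 = −[(-0.15)(0.75) − (-0.20)(-0.30)] = 0.1725
  C_22 = (0.60)(0.75) − (-0.20)(0.00) = 0.4500
  C_23 = −[(0.60)(-0.30) − (-0.15)(0.00)] = 0.1800
  C_31 = (-0.15)(-0.45) − (-0.20)(0.65) = 0.1975
  C_32 = −[(0.60)(-0.45) − (-0.20)(-0.15)] = 0.3000
  C_33 = (0.60)(0.65) − (-0.15)(-0.15) = 0.3675
det(I−A) = Σ_j (I−A)_1j·C_1j = (0.60)(0.3525) + (-0.15)(0.1125) + (-0.20)(0.0450) = 0.185625
adj(I−A) = Cᵀ =
  [ 0.3525   0.1725   0.1975]
  [ 0.1125   0.4500   0.3000]
  [ 0.0450   0.1800   0.3675]
(I − A)⁻¹ = adj(I−A) / det(I−A) ≈
  [   1.8990     0.9293     1.0640]
  [   0.6061     2.4242     1.6162]
  [   0.2424     0.9697     1.9798]
Δx = (I − A)⁻¹ Δd with Δd having -60 in the Sector 1 component and 0 elsewhere.
So Δx_1 = L_11 · (-60), where L_11 = adj(I−A)_11 / det(I−A) = 0.3525 / 0.185625.
Δx_1 = 0.3525 × (-60) / 0.185625 = -21.15 / 0.185625 ≈ -113.94.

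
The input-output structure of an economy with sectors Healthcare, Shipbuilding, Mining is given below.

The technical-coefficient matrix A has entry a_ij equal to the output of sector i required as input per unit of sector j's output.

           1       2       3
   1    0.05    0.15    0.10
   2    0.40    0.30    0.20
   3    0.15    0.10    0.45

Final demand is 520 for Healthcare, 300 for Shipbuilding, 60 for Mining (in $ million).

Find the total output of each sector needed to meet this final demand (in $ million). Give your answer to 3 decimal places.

I − A =
  [   0.95    -0.15    -0.10]
  [  -0.40     0.70    -0.20]
  [  -0.15    -0.10     0.55]
Cofactors of I−A, C_ij = (−1)^(i+j)·(minor ij) (rows/columns in the sector order above):
  C_11 = (0.70)(0.55) − (-0.20)(-0.10) = 0.3650
  C_12 = −[(-0.40)(0.55) − (-0.20)(-0.15)] = 0.2500
  C_13 = (-0.40)(-0.10) − (0.70)(-0.15) = 0.1450
  C_21 = −[(-0.15)(0.55) − (-0.10)(-0.10)] = 0.0925
  C_22 = (0.95)(0.55) − (-0.10)(-0.15) = 0.5075
  C_23 = −[(0.95)(-0.10) − (-0.15)(-0.15)] = 0.1175
  C_31 = (-0.15)(-0.20) − (-0.10)(0.70) = 0.1000
  C_32 = −[(0.95)(-0.20) − (-0.10)(-0.40)] = 0.2300
  C_33 = (0.95)(0.70) − (-0.15)(-0.40) = 0.6050
det(I−A) = Σ_j (I−A)_1j·C_1j = (0.95)(0.3650) + (-0.15)(0.2500) + (-0.10)(0.1450) = 0.29475
adj(I−A) = Cᵀ =
  [ 0.3650   0.0925   0.1000]
  [ 0.2500   0.5075   0.2300]
  [ 0.1450   0.1175   0.6050]
(I − A)⁻¹ = adj(I−A) / det(I−A) ≈
  [   1.2383     0.3138     0.3393]
  [   0.8482     1.7218     0.7803]
  [   0.4919     0.3986     2.0526]
x = (I − A)⁻¹ d = adj(I−A)·d / det(I−A), with det(I−A) = 0.29475:
  x_1 = (0.3650·520 + 0.0925·300 + 0.1000·60) / 0.29475 = 223.55 / 0.29475 ≈ 758.439
  x_2 = (0.2500·520 + 0.5075·300 + 0.2300·60) / 0.29475 = 296.05 / 0.29475 ≈ 1004.411
  x_3 = (0.1450·520 + 0.1175·300 + 0.6050·60) / 0.29475 = 146.95 / 0.29475 ≈ 498.558

x_1 = 758.439, x_2 = 1004.411, x_3 = 498.558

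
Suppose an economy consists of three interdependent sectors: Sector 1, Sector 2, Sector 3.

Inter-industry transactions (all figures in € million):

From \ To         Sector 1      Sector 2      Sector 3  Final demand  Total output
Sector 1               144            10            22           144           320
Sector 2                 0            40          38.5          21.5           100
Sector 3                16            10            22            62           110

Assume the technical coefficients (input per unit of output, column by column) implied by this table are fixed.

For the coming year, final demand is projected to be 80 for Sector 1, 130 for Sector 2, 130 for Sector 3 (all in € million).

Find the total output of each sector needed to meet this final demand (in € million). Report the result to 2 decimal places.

Technical coefficients a_ij = z_ij / X_j:
  a_11 = 144/320 = 0.45, a_21 = 0/320 = 0.00, a_31 = 16/320 = 0.05
  a_12 = 10/100 = 0.10, a_22 = 40/100 = 0.40, a_32 = 10/100 = 0.10
  a_13 = 22/110 = 0.20, a_23 = 38.5/110 = 0.35, a_33 = 22/110 = 0.20
I − A =
  [   0.55    -0.10    -0.20]
  [   0.00     0.60    -0.35]
  [  -0.05    -0.10     0.80]
Cofactors of I−A, C_ij = (−1)^(i+j)·(minor ij) (rows/columns in the sector order above):
  C_11 = (0.60)(0.80) − (-0.35)(-0.10) = 0.4450
  C_12 = −[(0.00)(0.80) − (-0.35)(-0.05)] = 0.0175
  C_13 = (0.00)(-0.10) − (0.60)(-0.05) = 0.0300
  C_21 = −[(-0.10)(0.80) − (-0.20)(-0.10)] = 0.1000
  C_22 = (0.55)(0.80) − (-0.20)(-0.05) = 0.4300
  C_23 = −[(0.55)(-0.10) − (-0.10)(-0.05)] = 0.0600
  C_31 = (-0.10)(-0.35) − (-0.20)(0.60) = 0.1550
  C_32 = −[(0.55)(-0.35) − (-0.20)(0.00)] = 0.1925
  C_33 = (0.55)(0.60) − (-0.10)(0.00) = 0.3300
det(I−A) = Σ_j (I−A)_1j·C_1j = (0.55)(0.4450) + (-0.10)(0.0175) + (-0.20)(0.0300) = 0.2370
adj(I−A) = Cᵀ =
  [ 0.4450   0.1000   0.1550]
  [ 0.0175   0.4300   0.1925]
  [ 0.0300   0.0600   0.3300]
(I − A)⁻¹ = adj(I−A) / det(I−A) ≈
  [   1.8776     0.4219     0.6540]
  [   0.0738     1.8143     0.8122]
  [   0.1266     0.2532     1.3924]
x = (I − A)⁻¹ d = adj(I−A)·d / det(I−A), with det(I−A) = 0.2370:
  x_1 = (0.4450·80 + 0.1000·130 + 0.1550·130) / 0.2370 = 68.75 / 0.2370 ≈ 290.08
  x_2 = (0.0175·80 + 0.4300·130 + 0.1925·130) / 0.2370 = 82.325 / 0.2370 ≈ 347.36
  x_3 = (0.0300·80 + 0.0600·130 + 0.3300·130) / 0.2370 = 53.10 / 0.2370 ≈ 224.05

x_1 = 290.08, x_2 = 347.36, x_3 = 224.05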